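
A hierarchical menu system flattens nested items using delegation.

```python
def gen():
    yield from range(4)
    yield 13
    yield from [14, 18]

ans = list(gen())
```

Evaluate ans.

Step 1: Trace yields in order:
  yield 0
  yield 1
  yield 2
  yield 3
  yield 13
  yield 14
  yield 18
Therefore ans = [0, 1, 2, 3, 13, 14, 18].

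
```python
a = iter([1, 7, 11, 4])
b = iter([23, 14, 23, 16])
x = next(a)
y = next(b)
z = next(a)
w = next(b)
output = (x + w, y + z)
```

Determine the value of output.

Step 1: a iterates [1, 7, 11, 4], b iterates [23, 14, 23, 16].
Step 2: x = next(a) = 1, y = next(b) = 23.
Step 3: z = next(a) = 7, w = next(b) = 14.
Step 4: output = (1 + 14, 23 + 7) = (15, 30).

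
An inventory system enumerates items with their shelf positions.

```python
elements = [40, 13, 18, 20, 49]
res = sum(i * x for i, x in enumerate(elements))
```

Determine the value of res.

Step 1: Compute i * x for each (i, x) in enumerate([40, 13, 18, 20, 49]):
  i=0, x=40: 0*40 = 0
  i=1, x=13: 1*13 = 13
  i=2, x=18: 2*18 = 36
  i=3, x=20: 3*20 = 60
  i=4, x=49: 4*49 = 196
Step 2: sum = 0 + 13 + 36 + 60 + 196 = 305.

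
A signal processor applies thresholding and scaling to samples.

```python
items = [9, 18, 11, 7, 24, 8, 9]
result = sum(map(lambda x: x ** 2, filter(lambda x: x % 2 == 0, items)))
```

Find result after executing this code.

Step 1: Filter even numbers from [9, 18, 11, 7, 24, 8, 9]: [18, 24, 8]
Step 2: Square each: [324, 576, 64]
Step 3: Sum = 964.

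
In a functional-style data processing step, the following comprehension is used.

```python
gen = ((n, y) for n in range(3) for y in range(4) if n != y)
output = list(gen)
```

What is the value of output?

Step 1: Nested generator over range(3) x range(4) where n != y:
  (0, 0): excluded (n == y)
  (0, 1): included
  (0, 2): included
  (0, 3): included
  (1, 0): included
  (1, 1): excluded (n == y)
  (1, 2): included
  (1, 3): included
  (2, 0): included
  (2, 1): included
  (2, 2): excluded (n == y)
  (2, 3): included
Therefore output = [(0, 1), (0, 2), (0, 3), (1, 0), (1, 2), (1, 3), (2, 0), (2, 1), (2, 3)].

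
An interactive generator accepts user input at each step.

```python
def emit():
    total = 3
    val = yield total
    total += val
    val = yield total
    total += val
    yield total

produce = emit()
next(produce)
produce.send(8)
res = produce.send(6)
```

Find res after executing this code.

Step 1: next() -> yield total=3.
Step 2: send(8) -> val=8, total = 3+8 = 11, yield 11.
Step 3: send(6) -> val=6, total = 11+6 = 17, yield 17.
Therefore res = 17.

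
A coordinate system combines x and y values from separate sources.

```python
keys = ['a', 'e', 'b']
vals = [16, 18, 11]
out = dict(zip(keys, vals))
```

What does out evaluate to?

Step 1: zip pairs keys with values:
  'a' -> 16
  'e' -> 18
  'b' -> 11
Therefore out = {'a': 16, 'e': 18, 'b': 11}.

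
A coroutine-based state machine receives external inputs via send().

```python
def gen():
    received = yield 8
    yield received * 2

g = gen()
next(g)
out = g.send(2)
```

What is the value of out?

Step 1: next(g) advances to first yield, producing 8.
Step 2: send(2) resumes, received = 2.
Step 3: yield received * 2 = 2 * 2 = 4.
Therefore out = 4.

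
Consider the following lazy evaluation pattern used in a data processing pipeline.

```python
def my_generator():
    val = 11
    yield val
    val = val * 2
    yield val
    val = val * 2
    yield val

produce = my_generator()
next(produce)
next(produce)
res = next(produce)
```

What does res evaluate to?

Step 1: Trace through generator execution:
  Yield 1: val starts at 11, yield 11
  Yield 2: val = 11 * 2 = 22, yield 22
  Yield 3: val = 22 * 2 = 44, yield 44
Step 2: First next() gets 11, second next() gets the second value, third next() yields 44.
Therefore res = 44.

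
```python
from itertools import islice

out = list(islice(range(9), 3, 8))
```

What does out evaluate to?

Step 1: islice(range(9), 3, 8) takes elements at indices [3, 8).
Step 2: Elements: [3, 4, 5, 6, 7].
Therefore out = [3, 4, 5, 6, 7].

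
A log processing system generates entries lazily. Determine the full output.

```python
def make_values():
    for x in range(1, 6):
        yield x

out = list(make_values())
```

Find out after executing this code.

Step 1: The generator yields each value from range(1, 6).
Step 2: list() consumes all yields: [1, 2, 3, 4, 5].
Therefore out = [1, 2, 3, 4, 5].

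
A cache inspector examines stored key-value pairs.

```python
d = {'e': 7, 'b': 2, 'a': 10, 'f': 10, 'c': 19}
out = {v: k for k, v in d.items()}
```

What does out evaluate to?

Step 1: Invert dict (swap keys and values):
  'e': 7 -> 7: 'e'
  'b': 2 -> 2: 'b'
  'a': 10 -> 10: 'a'
  'f': 10 -> 10: 'f'
  'c': 19 -> 19: 'c'
Therefore out = {7: 'e', 2: 'b', 10: 'f', 19: 'c'}.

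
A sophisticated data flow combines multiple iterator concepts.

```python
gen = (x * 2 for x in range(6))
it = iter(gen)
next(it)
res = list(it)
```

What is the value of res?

Step 1: Generator produces [0, 2, 4, 6, 8, 10].
Step 2: next(it) consumes first element (0).
Step 3: list(it) collects remaining: [2, 4, 6, 8, 10].
Therefore res = [2, 4, 6, 8, 10].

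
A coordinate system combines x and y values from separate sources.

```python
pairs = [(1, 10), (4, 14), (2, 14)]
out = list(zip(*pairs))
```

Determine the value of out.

Step 1: zip(*pairs) transposes: unzips [(1, 10), (4, 14), (2, 14)] into separate sequences.
Step 2: First elements: (1, 4, 2), second elements: (10, 14, 14).
Therefore out = [(1, 4, 2), (10, 14, 14)].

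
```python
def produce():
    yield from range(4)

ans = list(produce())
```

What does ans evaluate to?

Step 1: yield from delegates to the iterable, yielding each element.
Step 2: Collected values: [0, 1, 2, 3].
Therefore ans = [0, 1, 2, 3].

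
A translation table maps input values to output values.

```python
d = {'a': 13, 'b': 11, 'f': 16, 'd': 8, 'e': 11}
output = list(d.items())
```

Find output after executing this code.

Step 1: d.items() returns (key, value) pairs in insertion order.
Therefore output = [('a', 13), ('b', 11), ('f', 16), ('d', 8), ('e', 11)].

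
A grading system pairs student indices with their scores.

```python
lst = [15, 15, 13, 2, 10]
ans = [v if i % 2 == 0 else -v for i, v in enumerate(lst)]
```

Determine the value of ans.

Step 1: For each (i, v), keep v if i is even, negate if odd:
  i=0 (even): keep 15
  i=1 (odd): negate to -15
  i=2 (even): keep 13
  i=3 (odd): negate to -2
  i=4 (even): keep 10
Therefore ans = [15, -15, 13, -2, 10].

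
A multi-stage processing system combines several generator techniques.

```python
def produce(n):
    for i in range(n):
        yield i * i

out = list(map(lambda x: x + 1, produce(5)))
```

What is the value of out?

Step 1: produce(5) yields squares: [0, 1, 4, 9, 16].
Step 2: map adds 1 to each: [1, 2, 5, 10, 17].
Therefore out = [1, 2, 5, 10, 17].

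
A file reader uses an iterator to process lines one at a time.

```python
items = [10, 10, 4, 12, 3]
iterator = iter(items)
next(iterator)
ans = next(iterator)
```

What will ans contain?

Step 1: Create iterator over [10, 10, 4, 12, 3].
Step 2: next() consumes 10.
Step 3: next() returns 10.
Therefore ans = 10.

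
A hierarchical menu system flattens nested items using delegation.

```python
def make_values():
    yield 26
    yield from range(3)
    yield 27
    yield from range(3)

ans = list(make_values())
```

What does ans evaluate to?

Step 1: Trace yields in order:
  yield 26
  yield 0
  yield 1
  yield 2
  yield 27
  yield 0
  yield 1
  yield 2
Therefore ans = [26, 0, 1, 2, 27, 0, 1, 2].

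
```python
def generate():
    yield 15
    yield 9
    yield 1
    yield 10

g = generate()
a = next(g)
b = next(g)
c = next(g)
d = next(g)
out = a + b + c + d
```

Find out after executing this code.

Step 1: Create generator and consume all values:
  a = next(g) = 15
  b = next(g) = 9
  c = next(g) = 1
  d = next(g) = 10
Step 2: out = 15 + 9 + 1 + 10 = 35.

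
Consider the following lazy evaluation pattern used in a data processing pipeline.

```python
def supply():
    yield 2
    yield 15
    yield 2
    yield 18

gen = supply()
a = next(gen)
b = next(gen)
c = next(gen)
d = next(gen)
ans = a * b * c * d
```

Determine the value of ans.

Step 1: Create generator and consume all values:
  a = next(gen) = 2
  b = next(gen) = 15
  c = next(gen) = 2
  d = next(gen) = 18
Step 2: ans = 2 * 15 * 2 * 18 = 1080.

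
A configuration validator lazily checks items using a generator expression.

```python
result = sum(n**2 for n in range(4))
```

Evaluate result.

Step 1: Compute n**2 for each n in range(4):
  n=0: 0**2 = 0
  n=1: 1**2 = 1
  n=2: 2**2 = 4
  n=3: 3**2 = 9
Step 2: sum = 0 + 1 + 4 + 9 = 14.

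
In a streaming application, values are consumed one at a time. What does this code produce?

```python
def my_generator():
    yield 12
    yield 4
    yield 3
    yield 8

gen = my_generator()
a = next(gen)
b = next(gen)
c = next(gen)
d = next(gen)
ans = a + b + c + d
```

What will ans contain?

Step 1: Create generator and consume all values:
  a = next(gen) = 12
  b = next(gen) = 4
  c = next(gen) = 3
  d = next(gen) = 8
Step 2: ans = 12 + 4 + 3 + 8 = 27.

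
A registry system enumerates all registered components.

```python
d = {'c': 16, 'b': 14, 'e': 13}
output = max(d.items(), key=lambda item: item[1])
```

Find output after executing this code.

Step 1: Find item with maximum value:
  ('c', 16)
  ('b', 14)
  ('e', 13)
Step 2: Maximum value is 16 at key 'c'.
Therefore output = ('c', 16).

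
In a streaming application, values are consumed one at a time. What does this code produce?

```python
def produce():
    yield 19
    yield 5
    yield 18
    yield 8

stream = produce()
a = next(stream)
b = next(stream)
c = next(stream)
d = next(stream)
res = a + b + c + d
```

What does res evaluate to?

Step 1: Create generator and consume all values:
  a = next(stream) = 19
  b = next(stream) = 5
  c = next(stream) = 18
  d = next(stream) = 8
Step 2: res = 19 + 5 + 18 + 8 = 50.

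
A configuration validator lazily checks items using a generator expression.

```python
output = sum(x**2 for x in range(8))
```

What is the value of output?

Step 1: Compute x**2 for each x in range(8):
  x=0: 0**2 = 0
  x=1: 1**2 = 1
  x=2: 2**2 = 4
  x=3: 3**2 = 9
  x=4: 4**2 = 16
  x=5: 5**2 = 25
  x=6: 6**2 = 36
  x=7: 7**2 = 49
Step 2: sum = 0 + 1 + 4 + 9 + 16 + 25 + 36 + 49 = 140.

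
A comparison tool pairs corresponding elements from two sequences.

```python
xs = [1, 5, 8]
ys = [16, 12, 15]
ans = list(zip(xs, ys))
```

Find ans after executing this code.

Step 1: zip pairs elements at same index:
  Index 0: (1, 16)
  Index 1: (5, 12)
  Index 2: (8, 15)
Therefore ans = [(1, 16), (5, 12), (8, 15)].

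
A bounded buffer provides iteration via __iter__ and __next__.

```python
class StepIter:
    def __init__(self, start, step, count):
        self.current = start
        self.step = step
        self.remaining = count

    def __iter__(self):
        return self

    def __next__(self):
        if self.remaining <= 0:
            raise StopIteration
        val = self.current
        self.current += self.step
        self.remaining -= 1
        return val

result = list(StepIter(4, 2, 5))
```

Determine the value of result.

Step 1: StepIter starts at 4, increments by 2, for 5 steps:
  Yield 4, then current += 2
  Yield 6, then current += 2
  Yield 8, then current += 2
  Yield 10, then current += 2
  Yield 12, then current += 2
Therefore result = [4, 6, 8, 10, 12].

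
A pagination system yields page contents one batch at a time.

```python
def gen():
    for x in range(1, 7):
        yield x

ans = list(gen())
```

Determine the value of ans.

Step 1: The generator yields each value from range(1, 7).
Step 2: list() consumes all yields: [1, 2, 3, 4, 5, 6].
Therefore ans = [1, 2, 3, 4, 5, 6].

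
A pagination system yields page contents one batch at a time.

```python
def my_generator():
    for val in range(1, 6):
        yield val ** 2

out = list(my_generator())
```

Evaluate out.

Step 1: For each val in range(1, 6), yield val**2:
  val=1: yield 1**2 = 1
  val=2: yield 2**2 = 4
  val=3: yield 3**2 = 9
  val=4: yield 4**2 = 16
  val=5: yield 5**2 = 25
Therefore out = [1, 4, 9, 16, 25].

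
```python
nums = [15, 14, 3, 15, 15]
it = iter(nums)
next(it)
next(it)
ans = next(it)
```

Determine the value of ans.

Step 1: Create iterator over [15, 14, 3, 15, 15].
Step 2: next() consumes 15.
Step 3: next() consumes 14.
Step 4: next() returns 3.
Therefore ans = 3.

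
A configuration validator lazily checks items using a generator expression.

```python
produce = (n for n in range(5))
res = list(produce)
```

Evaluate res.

Step 1: Generator expression iterates range(5): [0, 1, 2, 3, 4].
Step 2: list() collects all values.
Therefore res = [0, 1, 2, 3, 4].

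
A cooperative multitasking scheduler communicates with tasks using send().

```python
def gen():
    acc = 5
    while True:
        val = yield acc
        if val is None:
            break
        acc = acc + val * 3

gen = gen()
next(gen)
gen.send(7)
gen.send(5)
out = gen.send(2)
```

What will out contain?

Step 1: next() -> yield acc=5.
Step 2: send(7) -> val=7, acc = 5 + 7*3 = 26, yield 26.
Step 3: send(5) -> val=5, acc = 26 + 5*3 = 41, yield 41.
Step 4: send(2) -> val=2, acc = 41 + 2*3 = 47, yield 47.
Therefore out = 47.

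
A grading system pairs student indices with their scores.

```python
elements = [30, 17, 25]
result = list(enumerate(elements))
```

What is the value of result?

Step 1: enumerate pairs each element with its index:
  (0, 30)
  (1, 17)
  (2, 25)
Therefore result = [(0, 30), (1, 17), (2, 25)].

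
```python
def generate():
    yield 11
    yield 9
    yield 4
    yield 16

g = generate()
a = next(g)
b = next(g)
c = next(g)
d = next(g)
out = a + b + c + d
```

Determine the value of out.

Step 1: Create generator and consume all values:
  a = next(g) = 11
  b = next(g) = 9
  c = next(g) = 4
  d = next(g) = 16
Step 2: out = 11 + 9 + 4 + 16 = 40.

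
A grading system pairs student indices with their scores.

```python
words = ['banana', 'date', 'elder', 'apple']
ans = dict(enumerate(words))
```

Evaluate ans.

Step 1: enumerate pairs indices with words:
  0 -> 'banana'
  1 -> 'date'
  2 -> 'elder'
  3 -> 'apple'
Therefore ans = {0: 'banana', 1: 'date', 2: 'elder', 3: 'apple'}.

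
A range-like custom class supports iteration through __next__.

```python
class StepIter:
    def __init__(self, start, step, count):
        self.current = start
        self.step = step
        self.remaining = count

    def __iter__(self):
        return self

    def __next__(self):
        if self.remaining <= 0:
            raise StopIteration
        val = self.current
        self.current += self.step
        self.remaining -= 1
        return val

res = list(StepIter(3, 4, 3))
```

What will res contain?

Step 1: StepIter starts at 3, increments by 4, for 3 steps:
  Yield 3, then current += 4
  Yield 7, then current += 4
  Yield 11, then current += 4
Therefore res = [3, 7, 11].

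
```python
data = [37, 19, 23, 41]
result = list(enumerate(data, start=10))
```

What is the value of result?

Step 1: enumerate with start=10:
  (10, 37)
  (11, 19)
  (12, 23)
  (13, 41)
Therefore result = [(10, 37), (11, 19), (12, 23), (13, 41)].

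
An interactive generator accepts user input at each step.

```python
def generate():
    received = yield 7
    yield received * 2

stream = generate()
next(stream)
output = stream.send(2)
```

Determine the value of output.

Step 1: next(stream) advances to first yield, producing 7.
Step 2: send(2) resumes, received = 2.
Step 3: yield received * 2 = 2 * 2 = 4.
Therefore output = 4.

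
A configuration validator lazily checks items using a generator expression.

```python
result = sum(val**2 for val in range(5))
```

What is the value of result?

Step 1: Compute val**2 for each val in range(5):
  val=0: 0**2 = 0
  val=1: 1**2 = 1
  val=2: 2**2 = 4
  val=3: 3**2 = 9
  val=4: 4**2 = 16
Step 2: sum = 0 + 1 + 4 + 9 + 16 = 30.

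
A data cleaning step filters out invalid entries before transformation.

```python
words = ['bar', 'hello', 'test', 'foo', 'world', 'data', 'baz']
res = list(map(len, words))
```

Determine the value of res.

Step 1: Map len() to each word:
  'bar' -> 3
  'hello' -> 5
  'test' -> 4
  'foo' -> 3
  'world' -> 5
  'data' -> 4
  'baz' -> 3
Therefore res = [3, 5, 4, 3, 5, 4, 3].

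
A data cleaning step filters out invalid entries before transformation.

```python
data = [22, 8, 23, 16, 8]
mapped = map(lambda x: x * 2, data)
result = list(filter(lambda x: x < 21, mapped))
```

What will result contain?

Step 1: Map x * 2:
  22 -> 44
  8 -> 16
  23 -> 46
  16 -> 32
  8 -> 16
Step 2: Filter for < 21:
  44: removed
  16: kept
  46: removed
  32: removed
  16: kept
Therefore result = [16, 16].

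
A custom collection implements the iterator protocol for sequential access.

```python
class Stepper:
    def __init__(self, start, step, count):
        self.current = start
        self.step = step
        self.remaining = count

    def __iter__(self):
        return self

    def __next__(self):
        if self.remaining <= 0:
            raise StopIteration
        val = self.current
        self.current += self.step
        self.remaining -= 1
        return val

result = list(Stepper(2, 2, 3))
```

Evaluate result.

Step 1: Stepper starts at 2, increments by 2, for 3 steps:
  Yield 2, then current += 2
  Yield 4, then current += 2
  Yield 6, then current += 2
Therefore result = [2, 4, 6].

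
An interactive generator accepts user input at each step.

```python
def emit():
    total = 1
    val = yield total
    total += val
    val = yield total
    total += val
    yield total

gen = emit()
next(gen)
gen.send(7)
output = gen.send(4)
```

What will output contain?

Step 1: next() -> yield total=1.
Step 2: send(7) -> val=7, total = 1+7 = 8, yield 8.
Step 3: send(4) -> val=4, total = 8+4 = 12, yield 12.
Therefore output = 12.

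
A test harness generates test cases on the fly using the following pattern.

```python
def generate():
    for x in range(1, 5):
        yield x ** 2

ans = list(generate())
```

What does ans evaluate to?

Step 1: For each x in range(1, 5), yield x**2:
  x=1: yield 1**2 = 1
  x=2: yield 2**2 = 4
  x=3: yield 3**2 = 9
  x=4: yield 4**2 = 16
Therefore ans = [1, 4, 9, 16].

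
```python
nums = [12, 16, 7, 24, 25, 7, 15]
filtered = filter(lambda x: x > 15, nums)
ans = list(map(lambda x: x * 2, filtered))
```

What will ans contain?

Step 1: Filter nums for elements > 15:
  12: removed
  16: kept
  7: removed
  24: kept
  25: kept
  7: removed
  15: removed
Step 2: Map x * 2 on filtered [16, 24, 25]:
  16 -> 32
  24 -> 48
  25 -> 50
Therefore ans = [32, 48, 50].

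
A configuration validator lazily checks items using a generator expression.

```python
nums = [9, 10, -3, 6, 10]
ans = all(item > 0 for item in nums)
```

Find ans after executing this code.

Step 1: Check item > 0 for each element in [9, 10, -3, 6, 10]:
  9 > 0: True
  10 > 0: True
  -3 > 0: False
  6 > 0: True
  10 > 0: True
Step 2: all() returns False.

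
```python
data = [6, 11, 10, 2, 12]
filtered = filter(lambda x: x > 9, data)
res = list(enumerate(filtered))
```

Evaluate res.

Step 1: Filter [6, 11, 10, 2, 12] for > 9: [11, 10, 12].
Step 2: enumerate re-indexes from 0: [(0, 11), (1, 10), (2, 12)].
Therefore res = [(0, 11), (1, 10), (2, 12)].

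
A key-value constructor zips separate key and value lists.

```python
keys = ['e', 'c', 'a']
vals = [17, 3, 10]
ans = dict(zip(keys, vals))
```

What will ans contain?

Step 1: zip pairs keys with values:
  'e' -> 17
  'c' -> 3
  'a' -> 10
Therefore ans = {'e': 17, 'c': 3, 'a': 10}.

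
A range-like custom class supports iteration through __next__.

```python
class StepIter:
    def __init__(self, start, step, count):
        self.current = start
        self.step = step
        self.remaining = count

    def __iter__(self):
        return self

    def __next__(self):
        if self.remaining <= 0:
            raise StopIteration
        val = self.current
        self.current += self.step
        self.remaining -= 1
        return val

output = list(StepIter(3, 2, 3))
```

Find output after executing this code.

Step 1: StepIter starts at 3, increments by 2, for 3 steps:
  Yield 3, then current += 2
  Yield 5, then current += 2
  Yield 7, then current += 2
Therefore output = [3, 5, 7].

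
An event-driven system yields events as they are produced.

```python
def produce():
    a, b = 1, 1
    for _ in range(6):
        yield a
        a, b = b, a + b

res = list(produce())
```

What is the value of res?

Step 1: Fibonacci-like sequence starting with a=1, b=1:
  Iteration 1: yield a=1, then a,b = 1,2
  Iteration 2: yield a=1, then a,b = 2,3
  Iteration 3: yield a=2, then a,b = 3,5
  Iteration 4: yield a=3, then a,b = 5,8
  Iteration 5: yield a=5, then a,b = 8,13
  Iteration 6: yield a=8, then a,b = 13,21
Therefore res = [1, 1, 2, 3, 5, 8].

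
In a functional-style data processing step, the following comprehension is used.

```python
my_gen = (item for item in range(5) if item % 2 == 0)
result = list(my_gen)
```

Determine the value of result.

Step 1: Filter range(5) keeping only even values:
  item=0: even, included
  item=1: odd, excluded
  item=2: even, included
  item=3: odd, excluded
  item=4: even, included
Therefore result = [0, 2, 4].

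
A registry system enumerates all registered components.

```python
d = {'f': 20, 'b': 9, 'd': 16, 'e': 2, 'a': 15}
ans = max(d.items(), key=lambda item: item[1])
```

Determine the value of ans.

Step 1: Find item with maximum value:
  ('f', 20)
  ('b', 9)
  ('d', 16)
  ('e', 2)
  ('a', 15)
Step 2: Maximum value is 20 at key 'f'.
Therefore ans = ('f', 20).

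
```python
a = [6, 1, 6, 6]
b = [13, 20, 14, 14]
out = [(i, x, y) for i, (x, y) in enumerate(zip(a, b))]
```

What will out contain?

Step 1: enumerate(zip(a, b)) gives index with paired elements:
  i=0: (6, 13)
  i=1: (1, 20)
  i=2: (6, 14)
  i=3: (6, 14)
Therefore out = [(0, 6, 13), (1, 1, 20), (2, 6, 14), (3, 6, 14)].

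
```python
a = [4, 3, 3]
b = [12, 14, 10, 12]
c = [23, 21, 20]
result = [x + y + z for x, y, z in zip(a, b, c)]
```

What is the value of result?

Step 1: zip three lists (truncates to shortest, len=3):
  4 + 12 + 23 = 39
  3 + 14 + 21 = 38
  3 + 10 + 20 = 33
Therefore result = [39, 38, 33].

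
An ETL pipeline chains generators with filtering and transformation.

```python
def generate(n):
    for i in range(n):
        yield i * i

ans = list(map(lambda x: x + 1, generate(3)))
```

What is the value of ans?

Step 1: generate(3) yields squares: [0, 1, 4].
Step 2: map adds 1 to each: [1, 2, 5].
Therefore ans = [1, 2, 5].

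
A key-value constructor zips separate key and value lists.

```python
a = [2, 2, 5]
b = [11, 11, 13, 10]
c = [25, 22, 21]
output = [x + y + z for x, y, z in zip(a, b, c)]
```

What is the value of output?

Step 1: zip three lists (truncates to shortest, len=3):
  2 + 11 + 25 = 38
  2 + 11 + 22 = 35
  5 + 13 + 21 = 39
Therefore output = [38, 35, 39].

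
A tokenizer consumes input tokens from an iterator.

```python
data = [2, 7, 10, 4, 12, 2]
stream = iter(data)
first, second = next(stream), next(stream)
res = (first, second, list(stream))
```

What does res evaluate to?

Step 1: Create iterator over [2, 7, 10, 4, 12, 2].
Step 2: first = 2, second = 7.
Step 3: Remaining elements: [10, 4, 12, 2].
Therefore res = (2, 7, [10, 4, 12, 2]).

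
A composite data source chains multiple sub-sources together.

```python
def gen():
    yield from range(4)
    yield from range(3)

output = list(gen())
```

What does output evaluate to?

Step 1: Trace yields in order:
  yield 0
  yield 1
  yield 2
  yield 3
  yield 0
  yield 1
  yield 2
Therefore output = [0, 1, 2, 3, 0, 1, 2].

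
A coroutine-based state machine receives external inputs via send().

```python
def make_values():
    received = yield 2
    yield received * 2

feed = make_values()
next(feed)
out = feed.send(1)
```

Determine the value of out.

Step 1: next(feed) advances to first yield, producing 2.
Step 2: send(1) resumes, received = 1.
Step 3: yield received * 2 = 1 * 2 = 2.
Therefore out = 2.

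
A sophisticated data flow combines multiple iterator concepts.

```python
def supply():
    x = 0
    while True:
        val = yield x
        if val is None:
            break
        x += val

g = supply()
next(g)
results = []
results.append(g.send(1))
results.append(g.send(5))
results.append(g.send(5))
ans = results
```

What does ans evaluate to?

Step 1: next(g) -> yield 0.
Step 2: send(1) -> x = 1, yield 1.
Step 3: send(5) -> x = 6, yield 6.
Step 4: send(5) -> x = 11, yield 11.
Therefore ans = [1, 6, 11].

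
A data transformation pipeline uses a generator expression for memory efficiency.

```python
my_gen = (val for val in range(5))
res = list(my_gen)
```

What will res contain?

Step 1: Generator expression iterates range(5): [0, 1, 2, 3, 4].
Step 2: list() collects all values.
Therefore res = [0, 1, 2, 3, 4].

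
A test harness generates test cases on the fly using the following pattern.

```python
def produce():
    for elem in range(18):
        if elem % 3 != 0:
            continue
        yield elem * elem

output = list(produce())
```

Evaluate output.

Step 1: Only yield elem**2 when elem is divisible by 3:
  elem=0: 0 % 3 == 0, yield 0**2 = 0
  elem=3: 3 % 3 == 0, yield 3**2 = 9
  elem=6: 6 % 3 == 0, yield 6**2 = 36
  elem=9: 9 % 3 == 0, yield 9**2 = 81
  elem=12: 12 % 3 == 0, yield 12**2 = 144
  elem=15: 15 % 3 == 0, yield 15**2 = 225
Therefore output = [0, 9, 36, 81, 144, 225].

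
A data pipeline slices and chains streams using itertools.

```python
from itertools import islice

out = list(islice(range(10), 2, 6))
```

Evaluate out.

Step 1: islice(range(10), 2, 6) takes elements at indices [2, 6).
Step 2: Elements: [2, 3, 4, 5].
Therefore out = [2, 3, 4, 5].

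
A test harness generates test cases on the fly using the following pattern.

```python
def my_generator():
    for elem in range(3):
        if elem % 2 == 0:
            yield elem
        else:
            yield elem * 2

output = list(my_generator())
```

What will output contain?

Step 1: For each elem in range(3), yield elem if even, else elem*2:
  elem=0 (even): yield 0
  elem=1 (odd): yield 1*2 = 2
  elem=2 (even): yield 2
Therefore output = [0, 2, 2].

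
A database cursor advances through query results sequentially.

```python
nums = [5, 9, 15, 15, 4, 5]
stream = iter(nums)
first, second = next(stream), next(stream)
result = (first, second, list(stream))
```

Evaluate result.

Step 1: Create iterator over [5, 9, 15, 15, 4, 5].
Step 2: first = 5, second = 9.
Step 3: Remaining elements: [15, 15, 4, 5].
Therefore result = (5, 9, [15, 15, 4, 5]).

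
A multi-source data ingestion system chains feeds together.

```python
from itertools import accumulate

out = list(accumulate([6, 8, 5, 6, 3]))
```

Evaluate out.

Step 1: accumulate computes running sums:
  + 6 = 6
  + 8 = 14
  + 5 = 19
  + 6 = 25
  + 3 = 28
Therefore out = [6, 14, 19, 25, 28].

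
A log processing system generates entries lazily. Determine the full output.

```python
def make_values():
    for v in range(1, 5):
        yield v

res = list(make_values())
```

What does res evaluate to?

Step 1: The generator yields each value from range(1, 5).
Step 2: list() consumes all yields: [1, 2, 3, 4].
Therefore res = [1, 2, 3, 4].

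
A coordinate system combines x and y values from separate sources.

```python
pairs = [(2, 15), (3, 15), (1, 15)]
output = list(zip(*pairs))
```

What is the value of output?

Step 1: zip(*pairs) transposes: unzips [(2, 15), (3, 15), (1, 15)] into separate sequences.
Step 2: First elements: (2, 3, 1), second elements: (15, 15, 15).
Therefore output = [(2, 3, 1), (15, 15, 15)].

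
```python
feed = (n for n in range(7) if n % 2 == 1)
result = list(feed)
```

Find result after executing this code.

Step 1: Filter range(7) keeping only odd values:
  n=0: even, excluded
  n=1: odd, included
  n=2: even, excluded
  n=3: odd, included
  n=4: even, excluded
  n=5: odd, included
  n=6: even, excluded
Therefore result = [1, 3, 5].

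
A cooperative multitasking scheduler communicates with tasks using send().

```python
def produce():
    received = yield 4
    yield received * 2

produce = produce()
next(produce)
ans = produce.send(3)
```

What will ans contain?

Step 1: next(produce) advances to first yield, producing 4.
Step 2: send(3) resumes, received = 3.
Step 3: yield received * 2 = 3 * 2 = 6.
Therefore ans = 6.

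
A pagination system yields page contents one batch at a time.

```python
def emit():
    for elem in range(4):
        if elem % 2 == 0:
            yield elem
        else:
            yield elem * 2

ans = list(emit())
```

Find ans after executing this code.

Step 1: For each elem in range(4), yield elem if even, else elem*2:
  elem=0 (even): yield 0
  elem=1 (odd): yield 1*2 = 2
  elem=2 (even): yield 2
  elem=3 (odd): yield 3*2 = 6
Therefore ans = [0, 2, 2, 6].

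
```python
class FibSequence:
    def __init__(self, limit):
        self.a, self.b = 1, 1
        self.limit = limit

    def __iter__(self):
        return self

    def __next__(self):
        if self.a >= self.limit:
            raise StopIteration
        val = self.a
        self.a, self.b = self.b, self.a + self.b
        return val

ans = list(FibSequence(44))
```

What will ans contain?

Step 1: Fibonacci-like sequence (a=1, b=1) until >= 44:
  Yield 1, then a,b = 1,2
  Yield 1, then a,b = 2,3
  Yield 2, then a,b = 3,5
  Yield 3, then a,b = 5,8
  Yield 5, then a,b = 8,13
  Yield 8, then a,b = 13,21
  Yield 13, then a,b = 21,34
  Yield 21, then a,b = 34,55
  Yield 34, then a,b = 55,89
Step 2: 55 >= 44, stop.
Therefore ans = [1, 1, 2, 3, 5, 8, 13, 21, 34].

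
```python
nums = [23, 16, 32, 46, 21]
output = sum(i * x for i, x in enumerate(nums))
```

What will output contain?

Step 1: Compute i * x for each (i, x) in enumerate([23, 16, 32, 46, 21]):
  i=0, x=23: 0*23 = 0
  i=1, x=16: 1*16 = 16
  i=2, x=32: 2*32 = 64
  i=3, x=46: 3*46 = 138
  i=4, x=21: 4*21 = 84
Step 2: sum = 0 + 16 + 64 + 138 + 84 = 302.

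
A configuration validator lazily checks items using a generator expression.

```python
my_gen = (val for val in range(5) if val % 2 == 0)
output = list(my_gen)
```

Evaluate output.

Step 1: Filter range(5) keeping only even values:
  val=0: even, included
  val=1: odd, excluded
  val=2: even, included
  val=3: odd, excluded
  val=4: even, included
Therefore output = [0, 2, 4].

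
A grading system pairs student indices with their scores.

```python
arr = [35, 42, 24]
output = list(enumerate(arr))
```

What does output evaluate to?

Step 1: enumerate pairs each element with its index:
  (0, 35)
  (1, 42)
  (2, 24)
Therefore output = [(0, 35), (1, 42), (2, 24)].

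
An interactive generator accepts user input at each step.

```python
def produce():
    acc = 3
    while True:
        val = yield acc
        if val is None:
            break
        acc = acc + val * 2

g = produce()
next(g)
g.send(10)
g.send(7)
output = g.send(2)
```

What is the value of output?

Step 1: next() -> yield acc=3.
Step 2: send(10) -> val=10, acc = 3 + 10*2 = 23, yield 23.
Step 3: send(7) -> val=7, acc = 23 + 7*2 = 37, yield 37.
Step 4: send(2) -> val=2, acc = 37 + 2*2 = 41, yield 41.
Therefore output = 41.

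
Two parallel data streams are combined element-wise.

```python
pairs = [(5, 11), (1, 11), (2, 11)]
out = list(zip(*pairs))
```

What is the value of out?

Step 1: zip(*pairs) transposes: unzips [(5, 11), (1, 11), (2, 11)] into separate sequences.
Step 2: First elements: (5, 1, 2), second elements: (11, 11, 11).
Therefore out = [(5, 1, 2), (11, 11, 11)].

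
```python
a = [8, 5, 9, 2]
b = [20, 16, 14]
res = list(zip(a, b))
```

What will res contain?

Step 1: zip stops at shortest (len(a)=4, len(b)=3):
  Index 0: (8, 20)
  Index 1: (5, 16)
  Index 2: (9, 14)
Step 2: Last element of a (2) has no pair, dropped.
Therefore res = [(8, 20), (5, 16), (9, 14)].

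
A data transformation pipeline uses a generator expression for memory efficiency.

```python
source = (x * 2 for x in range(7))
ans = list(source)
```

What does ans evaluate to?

Step 1: For each x in range(7), compute x*2:
  x=0: 0*2 = 0
  x=1: 1*2 = 2
  x=2: 2*2 = 4
  x=3: 3*2 = 6
  x=4: 4*2 = 8
  x=5: 5*2 = 10
  x=6: 6*2 = 12
Therefore ans = [0, 2, 4, 6, 8, 10, 12].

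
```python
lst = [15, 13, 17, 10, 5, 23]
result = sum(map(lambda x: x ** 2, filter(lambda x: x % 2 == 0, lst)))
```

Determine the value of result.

Step 1: Filter even numbers from [15, 13, 17, 10, 5, 23]: [10]
Step 2: Square each: [100]
Step 3: Sum = 100.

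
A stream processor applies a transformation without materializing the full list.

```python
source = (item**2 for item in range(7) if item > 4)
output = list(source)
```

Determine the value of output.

Step 1: For range(7), keep item > 4, then square:
  item=0: 0 <= 4, excluded
  item=1: 1 <= 4, excluded
  item=2: 2 <= 4, excluded
  item=3: 3 <= 4, excluded
  item=4: 4 <= 4, excluded
  item=5: 5 > 4, yield 5**2 = 25
  item=6: 6 > 4, yield 6**2 = 36
Therefore output = [25, 36].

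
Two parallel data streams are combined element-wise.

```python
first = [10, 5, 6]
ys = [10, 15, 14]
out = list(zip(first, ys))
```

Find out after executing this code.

Step 1: zip pairs elements at same index:
  Index 0: (10, 10)
  Index 1: (5, 15)
  Index 2: (6, 14)
Therefore out = [(10, 10), (5, 15), (6, 14)].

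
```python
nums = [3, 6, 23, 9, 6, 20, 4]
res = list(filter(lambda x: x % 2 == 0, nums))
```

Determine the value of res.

Step 1: Filter elements divisible by 2:
  3 % 2 = 1: removed
  6 % 2 = 0: kept
  23 % 2 = 1: removed
  9 % 2 = 1: removed
  6 % 2 = 0: kept
  20 % 2 = 0: kept
  4 % 2 = 0: kept
Therefore res = [6, 6, 20, 4].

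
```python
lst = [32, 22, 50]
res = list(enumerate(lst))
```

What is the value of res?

Step 1: enumerate pairs each element with its index:
  (0, 32)
  (1, 22)
  (2, 50)
Therefore res = [(0, 32), (1, 22), (2, 50)].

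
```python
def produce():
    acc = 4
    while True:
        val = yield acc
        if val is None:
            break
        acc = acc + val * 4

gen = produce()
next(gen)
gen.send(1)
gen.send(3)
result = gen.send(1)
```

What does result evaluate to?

Step 1: next() -> yield acc=4.
Step 2: send(1) -> val=1, acc = 4 + 1*4 = 8, yield 8.
Step 3: send(3) -> val=3, acc = 8 + 3*4 = 20, yield 20.
Step 4: send(1) -> val=1, acc = 20 + 1*4 = 24, yield 24.
Therefore result = 24.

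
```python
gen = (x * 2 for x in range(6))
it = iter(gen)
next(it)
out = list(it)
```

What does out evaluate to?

Step 1: Generator produces [0, 2, 4, 6, 8, 10].
Step 2: next(it) consumes first element (0).
Step 3: list(it) collects remaining: [2, 4, 6, 8, 10].
Therefore out = [2, 4, 6, 8, 10].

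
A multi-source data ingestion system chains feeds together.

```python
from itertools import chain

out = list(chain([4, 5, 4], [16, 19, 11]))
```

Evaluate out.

Step 1: chain() concatenates iterables: [4, 5, 4] + [16, 19, 11].
Therefore out = [4, 5, 4, 16, 19, 11].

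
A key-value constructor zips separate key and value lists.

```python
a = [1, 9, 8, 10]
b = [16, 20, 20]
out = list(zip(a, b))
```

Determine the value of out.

Step 1: zip stops at shortest (len(a)=4, len(b)=3):
  Index 0: (1, 16)
  Index 1: (9, 20)
  Index 2: (8, 20)
Step 2: Last element of a (10) has no pair, dropped.
Therefore out = [(1, 16), (9, 20), (8, 20)].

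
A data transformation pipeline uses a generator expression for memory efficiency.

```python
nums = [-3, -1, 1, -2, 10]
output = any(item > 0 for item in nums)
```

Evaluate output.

Step 1: Check item > 0 for each element in [-3, -1, 1, -2, 10]:
  -3 > 0: False
  -1 > 0: False
  1 > 0: True
  -2 > 0: False
  10 > 0: True
Step 2: any() returns True.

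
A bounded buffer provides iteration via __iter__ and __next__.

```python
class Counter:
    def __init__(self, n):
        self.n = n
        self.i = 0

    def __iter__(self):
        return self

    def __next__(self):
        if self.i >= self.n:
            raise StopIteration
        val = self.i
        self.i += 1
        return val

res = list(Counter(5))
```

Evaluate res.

Step 1: Counter(5) creates an iterator counting 0 to 4.
Step 2: list() consumes all values: [0, 1, 2, 3, 4].
Therefore res = [0, 1, 2, 3, 4].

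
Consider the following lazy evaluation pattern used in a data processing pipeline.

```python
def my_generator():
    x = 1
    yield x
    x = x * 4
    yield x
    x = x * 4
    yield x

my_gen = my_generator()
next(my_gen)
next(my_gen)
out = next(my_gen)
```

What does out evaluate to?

Step 1: Trace through generator execution:
  Yield 1: x starts at 1, yield 1
  Yield 2: x = 1 * 4 = 4, yield 4
  Yield 3: x = 4 * 4 = 16, yield 16
Step 2: First next() gets 1, second next() gets the second value, third next() yields 16.
Therefore out = 16.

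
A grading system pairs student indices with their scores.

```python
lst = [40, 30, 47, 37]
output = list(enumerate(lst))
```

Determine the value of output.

Step 1: enumerate pairs each element with its index:
  (0, 40)
  (1, 30)
  (2, 47)
  (3, 37)
Therefore output = [(0, 40), (1, 30), (2, 47), (3, 37)].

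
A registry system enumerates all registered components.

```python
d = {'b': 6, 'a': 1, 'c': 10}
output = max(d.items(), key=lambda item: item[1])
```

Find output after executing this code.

Step 1: Find item with maximum value:
  ('b', 6)
  ('a', 1)
  ('c', 10)
Step 2: Maximum value is 10 at key 'c'.
Therefore output = ('c', 10).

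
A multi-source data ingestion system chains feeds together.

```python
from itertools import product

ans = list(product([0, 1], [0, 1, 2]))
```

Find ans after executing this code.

Step 1: product([0, 1], [0, 1, 2]) gives all pairs:
  (0, 0)
  (0, 1)
  (0, 2)
  (1, 0)
  (1, 1)
  (1, 2)
Therefore ans = [(0, 0), (0, 1), (0, 2), (1, 0), (1, 1), (1, 2)].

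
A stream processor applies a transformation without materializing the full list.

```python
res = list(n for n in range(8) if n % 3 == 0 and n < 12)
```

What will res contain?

Step 1: Filter range(8) where n % 3 == 0 and n < 12:
  n=0: both conditions met, included
  n=1: excluded (1 % 3 != 0)
  n=2: excluded (2 % 3 != 0)
  n=3: both conditions met, included
  n=4: excluded (4 % 3 != 0)
  n=5: excluded (5 % 3 != 0)
  n=6: both conditions met, included
  n=7: excluded (7 % 3 != 0)
Therefore res = [0, 3, 6].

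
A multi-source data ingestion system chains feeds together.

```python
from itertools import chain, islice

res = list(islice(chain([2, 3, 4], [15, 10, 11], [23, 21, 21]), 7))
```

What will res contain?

Step 1: chain([2, 3, 4], [15, 10, 11], [23, 21, 21]) = [2, 3, 4, 15, 10, 11, 23, 21, 21].
Step 2: islice takes first 7 elements: [2, 3, 4, 15, 10, 11, 23].
Therefore res = [2, 3, 4, 15, 10, 11, 23].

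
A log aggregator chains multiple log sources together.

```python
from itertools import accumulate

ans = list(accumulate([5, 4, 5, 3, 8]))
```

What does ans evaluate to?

Step 1: accumulate computes running sums:
  + 5 = 5
  + 4 = 9
  + 5 = 14
  + 3 = 17
  + 8 = 25
Therefore ans = [5, 9, 14, 17, 25].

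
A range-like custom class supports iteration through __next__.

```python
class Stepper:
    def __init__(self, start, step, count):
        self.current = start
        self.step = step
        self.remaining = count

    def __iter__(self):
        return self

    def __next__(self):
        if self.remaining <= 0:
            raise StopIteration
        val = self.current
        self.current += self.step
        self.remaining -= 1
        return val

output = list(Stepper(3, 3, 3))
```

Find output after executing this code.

Step 1: Stepper starts at 3, increments by 3, for 3 steps:
  Yield 3, then current += 3
  Yield 6, then current += 3
  Yield 9, then current += 3
Therefore output = [3, 6, 9].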